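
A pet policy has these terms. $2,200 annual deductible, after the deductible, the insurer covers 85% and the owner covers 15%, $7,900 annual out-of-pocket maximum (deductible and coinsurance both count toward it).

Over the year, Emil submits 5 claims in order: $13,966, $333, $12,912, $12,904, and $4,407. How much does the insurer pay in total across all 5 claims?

$36,622

Claim 1 ($13,966): deductible takes $2,200, $11,766 remains; coinsurance $11,766 × 15% = $1,764.90. Owner pays $3,964.90; OOP now $3,964.90. Plan pays $13,966 − $3,964.90 = $10,001.10.
Claim 2 ($333): deductible met; 15% of $333 = $49.95. Owner pays $49.95; OOP now $4,014.85. Insurer: $333 − $49.95 = $283.05.
Claim 3 ($12,912): deductible met; 15% of $12,912 = $1,936.80. Owner pays $1,936.80; OOP now $5,951.65. Insurer: $12,912 − $1,936.80 = $10,975.20.
Claim 4 ($12,904): 15% coinsurance on $12,904 = $1,935.60. Cost to owner: $1,935.60. OOP to date $7,887.25. Insurer: $12,904 − $1,935.60 = $10,968.40.
Claim 5 ($4,407): deductible met; 15% of $4,407 = $661.05. OOP would hit $8,548.30 > $7,900, so the cap limits the owner to $7,900 − $7,887.25 = $12.75. Plan pays $4,407 − $12.75 = $4,394.25.
Insurer total = bills − owner's total = $44,522 − $7,900 = $36,622.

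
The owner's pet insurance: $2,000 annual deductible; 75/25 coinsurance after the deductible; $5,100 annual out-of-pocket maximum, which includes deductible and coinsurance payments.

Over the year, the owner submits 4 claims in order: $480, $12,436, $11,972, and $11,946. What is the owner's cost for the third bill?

$371

#1 ($480): entire amount goes to the deductible. Owner owes $480 (running OOP $480).
#2 ($12,436): $1,520 to deductible, leaving $10,916; owner's 25% is $2,729. Owner owes $4,249 (running OOP $4,729).
#3 ($11,972): 25% coinsurance on $11,972 = $2,993. Adding that to $4,729 gives $7,722, past the $5,100 cap; owner pays only $5,100 − $4,729 = $371.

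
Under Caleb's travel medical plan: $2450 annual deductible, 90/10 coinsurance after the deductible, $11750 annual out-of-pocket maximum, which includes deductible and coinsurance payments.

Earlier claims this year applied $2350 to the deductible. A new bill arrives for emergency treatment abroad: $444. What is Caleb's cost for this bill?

$134.40

Deductible still to meet: $2450 − $2350 = $100.
The remaining $344 (= $444 − $100) moves to coinsurance.
Coinsurance: $344 × 10% = $34.40.
That puts the traveler's cost at $100 + $34.40 = $134.40 before any cap.
Year-to-date out-of-pocket becomes $2350 + $134.40 = $2484.40, still under the $11750 maximum, so no cap applies.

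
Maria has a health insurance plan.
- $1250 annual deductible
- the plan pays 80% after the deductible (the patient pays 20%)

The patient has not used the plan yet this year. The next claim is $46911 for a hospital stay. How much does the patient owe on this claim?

Deductible not yet touched, so the first $1250 of the bill goes to the deductible.
That leaves $46911 − $1250 = $45661 for coinsurance.
20% of $45661 = $9132.20 falls to the patient.
That puts the patient's cost at $1250 + $9132.20 = $10382.20.

$10382.20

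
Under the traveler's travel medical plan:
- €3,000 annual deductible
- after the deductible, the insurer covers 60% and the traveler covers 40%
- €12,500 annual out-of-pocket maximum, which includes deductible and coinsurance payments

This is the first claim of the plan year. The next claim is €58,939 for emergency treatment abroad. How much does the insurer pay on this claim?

Nothing has been paid toward the €3,000 deductible, so the first €3,000 of this charge is applied there.
The remaining €55,939 (= €58,939 − €3,000) moves to coinsurance.
Traveler's 40% share of €55,939 is €22,375.60.
That puts the traveler's cost at €3,000 + €22,375.60 = €25,375.60 before any cap.
Year-to-date out-of-pocket would reach €0 + €25,375.60 = €25,375.60, above the €12,500 maximum, so the traveler pays only €12,500 − €0 = €12,500.
The insurer covers the remainder: €58,939 − €12,500 = €46,439.

€46,439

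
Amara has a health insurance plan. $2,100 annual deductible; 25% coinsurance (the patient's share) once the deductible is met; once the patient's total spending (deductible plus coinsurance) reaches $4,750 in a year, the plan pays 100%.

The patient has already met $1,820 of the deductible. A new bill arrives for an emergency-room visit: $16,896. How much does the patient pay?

$2,930

Remaining deductible: $2,100 − $1,820 = $280.
After the $280 deductible portion, $16,896 − $280 = $16,616 is subject to coinsurance.
Coinsurance: $16,616 × 25% = $4,154.
Patient responsibility before any cap: $280 + $4,154 = $4,434.
Year-to-date out-of-pocket would reach $1,820 + $4,434 = $6,254, above the $4,750 maximum, so the patient pays only $4,750 − $1,820 = $2,930.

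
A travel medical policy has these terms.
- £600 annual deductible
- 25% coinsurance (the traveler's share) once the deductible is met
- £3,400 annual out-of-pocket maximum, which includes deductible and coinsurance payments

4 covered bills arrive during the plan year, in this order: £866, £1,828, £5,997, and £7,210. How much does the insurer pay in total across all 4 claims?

Claim 1 (£866): £600 finishes the deductible; £266 goes to coinsurance; 25% of £266 = £66.50. Traveler owes £666.50 (running OOP £666.50). Insurer: £866 − £666.50 = £199.50.
Claim 2 (£1,828): deductible already satisfied, so traveler's share is 25% × £1,828 = £457. Traveler owes £457 (running OOP £1,123.50). Plan pays £1,828 − £457 = £1,371.
Claim 3 (£5,997): deductible already satisfied, so traveler's share is 25% × £5,997 = £1,499.25. Traveler owes £1,499.25 (running OOP £2,622.75). Insurer: £5,997 − £1,499.25 = £4,497.75.
Claim 4 (£7,210): deductible already satisfied, so traveler's share is 25% × £7,210 = £1,802.50. Adding that to £2,622.75 gives £4,425.25, past the £3,400 cap; traveler pays only £3,400 − £2,622.75 = £777.25. Plan pays £7,210 − £777.25 = £6,432.75.
Insurer total = bills − traveler's total = £15,901 − £3,400 = £12,501.

£12,501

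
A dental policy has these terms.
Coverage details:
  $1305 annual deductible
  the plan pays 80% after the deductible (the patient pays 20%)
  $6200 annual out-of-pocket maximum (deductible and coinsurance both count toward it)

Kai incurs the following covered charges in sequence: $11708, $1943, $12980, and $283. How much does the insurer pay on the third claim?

Claim 1 ($11708): $1305 to deductible, leaving $10403; coinsurance $10403 × 20% = $2080.60. Cost to patient: $3385.60. OOP to date $3385.60. Insurer: $11708 − $3385.60 = $8322.40.
Claim 2 ($1943): 20% coinsurance on $1943 = $388.60. Patient owes $388.60 (running OOP $3774.20). Plan pays $1943 − $388.60 = $1554.40.
Claim 3 ($12980): deductible met; 20% of $12980 = $2596. That would push OOP to $6370.20, over the $6200 cap, so patient pays $6200 − $3774.20 = $2425.80. Plan pays $12980 − $2425.80 = $10554.20.

$10554.20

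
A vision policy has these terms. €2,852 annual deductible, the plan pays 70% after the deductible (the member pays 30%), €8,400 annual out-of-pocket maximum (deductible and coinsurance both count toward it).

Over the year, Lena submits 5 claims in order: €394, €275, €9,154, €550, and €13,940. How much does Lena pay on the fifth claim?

Claim 1 — €394: all of it applies to the deductible. Cost to member: €394. OOP to date €394.
Claim 2 — €275: entire amount goes to the deductible. Cost to member: €275. OOP to date €669.
Claim 3 — €9,154: €2,183 finishes the deductible; €6,971 goes to coinsurance; 30% of €6,971 = €2,091.30. Cost to member: €4,274.30. OOP to date €4,943.30.
Claim 4 — €550: deductible already satisfied, so member's share is 30% × €550 = €165. Member owes €165 (running OOP €5,108.30).
Claim 5 — €13,940: deductible met; 30% of €13,940 = €4,182. Adding that to €5,108.30 gives €9,290.30, past the €8,400 cap; member pays only €8,400 − €5,108.30 = €3,291.70.

€3,291.70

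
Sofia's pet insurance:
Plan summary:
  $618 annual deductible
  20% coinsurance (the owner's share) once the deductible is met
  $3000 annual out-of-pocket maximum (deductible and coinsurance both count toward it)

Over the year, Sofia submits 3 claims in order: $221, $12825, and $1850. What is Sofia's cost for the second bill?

$2779

Claim 1 ($221): entire amount goes to the deductible. Owner pays $221; OOP now $221.
Claim 2 ($12825): $397 to deductible, leaving $12428; 20% of $12428 = $2485.60. Deductible plus coinsurance: $397 + $2485.60 = $2882.60. Adding that to $221 gives $3103.60, past the $3000 cap; owner pays only $3000 − $221 = $2779.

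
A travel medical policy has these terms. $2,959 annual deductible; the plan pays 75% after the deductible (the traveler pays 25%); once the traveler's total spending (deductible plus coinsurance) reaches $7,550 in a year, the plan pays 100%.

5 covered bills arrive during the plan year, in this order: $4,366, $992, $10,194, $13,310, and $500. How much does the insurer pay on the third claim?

Claim 1 ($4,366): $2,959 finishes the deductible; $1,407 goes to coinsurance; 25% of $1,407 = $351.75. Cost to traveler: $3,310.75. OOP to date $3,310.75. Insurer: $4,366 − $3,310.75 = $1,055.25.
Claim 2 ($992): deductible already satisfied, so traveler's share is 25% × $992 = $248. Traveler pays $248; OOP now $3,558.75. Insurer: $992 − $248 = $744.
Claim 3 ($10,194): 25% coinsurance on $10,194 = $2,548.50. Traveler owes $2,548.50 (running OOP $6,107.25). Plan pays $10,194 − $2,548.50 = $7,645.50.

$7,645.50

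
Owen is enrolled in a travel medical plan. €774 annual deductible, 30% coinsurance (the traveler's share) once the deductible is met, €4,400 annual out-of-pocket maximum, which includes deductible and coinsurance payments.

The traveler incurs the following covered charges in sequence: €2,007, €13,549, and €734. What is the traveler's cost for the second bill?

Bill 1, €2,007: €774 finishes the deductible; €1,233 goes to coinsurance; 30% of €1,233 = €369.90. Traveler owes €1,143.90 (running OOP €1,143.90).
Bill 2, €13,549: deductible already satisfied, so traveler's share is 30% × €13,549 = €4,064.70. OOP would hit €5,208.60 > €4,400, so the cap limits the traveler to €4,400 − €1,143.90 = €3,256.10.

€3,256.10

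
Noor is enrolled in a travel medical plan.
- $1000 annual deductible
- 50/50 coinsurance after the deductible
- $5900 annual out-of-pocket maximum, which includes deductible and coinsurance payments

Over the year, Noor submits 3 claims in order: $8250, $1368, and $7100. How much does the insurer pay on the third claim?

$6509

Claim 1 — $8250: $1000 to deductible, leaving $7250; 50% of $7250 = $3625. Traveler owes $4625 (running OOP $4625). Plan pays $8250 − $4625 = $3625.
Claim 2 — $1368: 50% coinsurance on $1368 = $684. Traveler owes $684 (running OOP $5309). Plan pays $1368 − $684 = $684.
Claim 3 — $7100: deductible already satisfied, so traveler's share is 50% × $7100 = $3550. Adding that to $5309 gives $8859, past the $5900 cap; traveler pays only $5900 − $5309 = $591. Plan pays $7100 − $591 = $6509.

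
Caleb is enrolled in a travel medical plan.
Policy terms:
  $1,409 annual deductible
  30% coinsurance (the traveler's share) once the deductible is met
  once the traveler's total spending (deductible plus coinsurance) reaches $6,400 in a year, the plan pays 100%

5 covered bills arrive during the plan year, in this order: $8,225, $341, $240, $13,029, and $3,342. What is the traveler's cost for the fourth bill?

$2,771.90

Bill 1, $8,225: $1,409 to deductible, leaving $6,816; 30% of $6,816 = $2,044.80. Traveler pays $3,453.80; OOP now $3,453.80.
Bill 2, $341: deductible met; 30% of $341 = $102.30. Cost to traveler: $102.30. OOP to date $3,556.10.
Bill 3, $240: deductible already satisfied, so traveler's share is 30% × $240 = $72. Cost to traveler: $72. OOP to date $3,628.10.
Bill 4, $13,029: deductible met; 30% of $13,029 = $3,908.70. Adding that to $3,628.10 gives $7,536.80, past the $6,400 cap; traveler pays only $6,400 − $3,628.10 = $2,771.90.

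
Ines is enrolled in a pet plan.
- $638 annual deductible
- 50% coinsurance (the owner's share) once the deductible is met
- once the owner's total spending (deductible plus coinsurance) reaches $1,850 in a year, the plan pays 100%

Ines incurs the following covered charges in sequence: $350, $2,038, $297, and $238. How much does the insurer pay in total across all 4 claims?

#1 ($350): all of it applies to the deductible. Owner pays $350; OOP now $350. Plan pays $350 − $350 = $0.
#2 ($2,038): $288 finishes the deductible; $1,750 goes to coinsurance; owner's 50% is $875. Cost to owner: $1,163. OOP to date $1,513. Plan pays $2,038 − $1,163 = $875.
#3 ($297): 50% coinsurance on $297 = $148.50. Owner pays $148.50; OOP now $1,661.50. Plan pays $297 − $148.50 = $148.50.
#4 ($238): 50% coinsurance on $238 = $119. Owner owes $119 (running OOP $1,780.50). Insurer: $238 − $119 = $119.
Insurer total = bills − owner's total = $2,923 − $1,780.50 = $1,142.50.

$1,142.50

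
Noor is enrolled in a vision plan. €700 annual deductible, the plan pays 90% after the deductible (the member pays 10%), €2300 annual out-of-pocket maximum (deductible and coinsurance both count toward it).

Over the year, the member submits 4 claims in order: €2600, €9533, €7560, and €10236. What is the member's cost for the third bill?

€456.70

Claim 1 (€2600): deductible takes €700, €1900 remains; member's 10% is €190. Member pays €890; OOP now €890.
Claim 2 (€9533): deductible already satisfied, so member's share is 10% × €9533 = €953.30. Cost to member: €953.30. OOP to date €1843.30.
Claim 3 (€7560): deductible met; 10% of €7560 = €756. Adding that to €1843.30 gives €2599.30, past the €2300 cap; member pays only €2300 − €1843.30 = €456.70.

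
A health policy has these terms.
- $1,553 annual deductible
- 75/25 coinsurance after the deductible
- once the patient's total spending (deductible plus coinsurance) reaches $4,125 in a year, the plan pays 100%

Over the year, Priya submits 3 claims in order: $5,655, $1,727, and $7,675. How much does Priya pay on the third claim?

$1,114.75

Claim 1 ($5,655): $1,553 to deductible, leaving $4,102; patient's 25% is $1,025.50. Cost to patient: $2,578.50. OOP to date $2,578.50.
Claim 2 ($1,727): deductible already satisfied, so patient's share is 25% × $1,727 = $431.75. Patient pays $431.75; OOP now $3,010.25.
Claim 3 ($7,675): 25% coinsurance on $7,675 = $1,918.75. That would push OOP to $4,929, over the $4,125 cap, so patient pays $4,125 − $3,010.25 = $1,114.75.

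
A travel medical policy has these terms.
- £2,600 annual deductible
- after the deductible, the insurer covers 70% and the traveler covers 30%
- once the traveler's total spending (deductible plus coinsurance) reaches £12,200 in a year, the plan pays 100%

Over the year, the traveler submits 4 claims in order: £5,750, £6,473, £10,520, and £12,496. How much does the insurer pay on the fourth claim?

Bill 1, £5,750: deductible takes £2,600, £3,150 remains; coinsurance £3,150 × 30% = £945. Cost to traveler: £3,545. OOP to date £3,545. Insurer: £5,750 − £3,545 = £2,205.
Bill 2, £6,473: deductible met; 30% of £6,473 = £1,941.90. Cost to traveler: £1,941.90. OOP to date £5,486.90. Plan pays £6,473 − £1,941.90 = £4,531.10.
Bill 3, £10,520: deductible met; 30% of £10,520 = £3,156. Traveler owes £3,156 (running OOP £8,642.90). Insurer: £10,520 − £3,156 = £7,364.
Bill 4, £12,496: 30% coinsurance on £12,496 = £3,748.80. Adding that to £8,642.90 gives £12,391.70, past the £12,200 cap; traveler pays only £12,200 − £8,642.90 = £3,557.10. Plan pays £12,496 − £3,557.10 = £8,938.90.

£8,938.90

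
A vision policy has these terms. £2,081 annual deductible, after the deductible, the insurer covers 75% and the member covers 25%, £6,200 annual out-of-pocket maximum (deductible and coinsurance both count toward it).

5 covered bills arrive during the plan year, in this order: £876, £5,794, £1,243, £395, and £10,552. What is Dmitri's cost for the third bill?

Bill 1, £876: entire amount goes to the deductible. Member pays £876; OOP now £876.
Bill 2, £5,794: £1,205 finishes the deductible; £4,589 goes to coinsurance; 25% of £4,589 = £1,147.25. Cost to member: £2,352.25. OOP to date £3,228.25.
Bill 3, £1,243: 25% coinsurance on £1,243 = £310.75. Member pays £310.75; OOP now £3,539.

£310.75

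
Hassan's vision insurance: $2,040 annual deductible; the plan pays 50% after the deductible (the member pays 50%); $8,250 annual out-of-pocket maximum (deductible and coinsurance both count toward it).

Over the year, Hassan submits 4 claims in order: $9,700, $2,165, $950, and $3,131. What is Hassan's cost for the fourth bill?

Bill 1, $9,700: $2,040 finishes the deductible; $7,660 goes to coinsurance; coinsurance $7,660 × 50% = $3,830. Member owes $5,870 (running OOP $5,870).
Bill 2, $2,165: 50% coinsurance on $2,165 = $1,082.50. Member owes $1,082.50 (running OOP $6,952.50).
Bill 3, $950: 50% coinsurance on $950 = $475. Member owes $475 (running OOP $7,427.50).
Bill 4, $3,131: 50% coinsurance on $3,131 = $1,565.50. OOP would hit $8,993 > $8,250, so the cap limits the member to $8,250 − $7,427.50 = $822.50.

$822.50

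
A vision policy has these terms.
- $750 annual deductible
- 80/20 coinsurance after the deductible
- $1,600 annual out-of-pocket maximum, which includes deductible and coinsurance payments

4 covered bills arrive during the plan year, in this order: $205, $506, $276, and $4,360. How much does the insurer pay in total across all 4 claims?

Bill 1, $205: fully absorbed by the deductible. Member pays $205; OOP now $205. Plan pays $205 − $205 = $0.
Bill 2, $506: entire amount goes to the deductible. Cost to member: $506. OOP to date $711. Insurer: $506 − $506 = $0.
Bill 3, $276: $39 finishes the deductible; $237 goes to coinsurance; coinsurance $237 × 20% = $47.40. Cost to member: $86.40. OOP to date $797.40. Insurer: $276 − $86.40 = $189.60.
Bill 4, $4,360: deductible met; 20% of $4,360 = $872. Adding that to $797.40 gives $1,669.40, past the $1,600 cap; member pays only $1,600 − $797.40 = $802.60. Insurer: $4,360 − $802.60 = $3,557.40.
Insurer total: $0 + $0 + $189.60 + $3,557.40 = $3,747.

$3,747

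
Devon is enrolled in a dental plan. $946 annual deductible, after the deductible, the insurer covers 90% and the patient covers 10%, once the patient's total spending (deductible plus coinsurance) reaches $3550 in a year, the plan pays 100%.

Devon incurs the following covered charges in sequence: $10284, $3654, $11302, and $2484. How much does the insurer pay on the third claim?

$10171.80

#1 ($10284): deductible takes $946, $9338 remains; patient's 10% is $933.80. Patient owes $1879.80 (running OOP $1879.80). Plan pays $10284 − $1879.80 = $8404.20.
#2 ($3654): 10% coinsurance on $3654 = $365.40. Cost to patient: $365.40. OOP to date $2245.20. Plan pays $3654 − $365.40 = $3288.60.
#3 ($11302): 10% coinsurance on $11302 = $1130.20. Patient owes $1130.20 (running OOP $3375.40). Insurer: $11302 − $1130.20 = $10171.80.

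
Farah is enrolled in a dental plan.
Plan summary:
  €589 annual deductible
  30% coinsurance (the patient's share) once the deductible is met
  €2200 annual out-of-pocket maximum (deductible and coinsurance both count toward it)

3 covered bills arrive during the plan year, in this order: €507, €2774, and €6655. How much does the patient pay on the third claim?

€803.40

Claim 1 — €507: all of it applies to the deductible. Patient owes €507 (running OOP €507).
Claim 2 — €2774: €82 to deductible, leaving €2692; patient's 30% is €807.60. Cost to patient: €889.60. OOP to date €1396.60.
Claim 3 — €6655: deductible met; 30% of €6655 = €1996.50. Adding that to €1396.60 gives €3393.10, past the €2200 cap; patient pays only €2200 − €1396.60 = €803.40.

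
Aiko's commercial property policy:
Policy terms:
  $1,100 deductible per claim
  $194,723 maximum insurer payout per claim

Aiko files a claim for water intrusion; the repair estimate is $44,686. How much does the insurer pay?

$43,586

After the deductible, $44,686 − $1,100 = $43,586 remains.
$43,586 ≤ $194,723, so the limit doesn't bind; insurer pays $43,586.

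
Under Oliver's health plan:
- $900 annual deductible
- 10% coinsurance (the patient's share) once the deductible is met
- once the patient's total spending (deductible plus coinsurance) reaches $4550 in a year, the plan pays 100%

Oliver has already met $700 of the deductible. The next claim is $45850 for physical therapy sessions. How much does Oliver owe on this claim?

Remaining deductible: $900 − $700 = $200.
That leaves $45850 − $200 = $45650 for coinsurance.
10% of $45650 = $4565 falls to the patient.
That puts the patient's cost at $200 + $4565 = $4765 before any cap.
That would bring total out-of-pocket to $5465, past the $4550 cap. The patient is capped at $4550 − $700 = $3850 on this claim.

$3850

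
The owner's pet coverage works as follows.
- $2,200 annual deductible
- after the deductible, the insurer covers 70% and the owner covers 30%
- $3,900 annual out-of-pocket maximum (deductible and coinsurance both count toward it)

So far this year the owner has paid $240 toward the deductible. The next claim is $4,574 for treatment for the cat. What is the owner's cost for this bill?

$2,744.20

Remaining deductible: $2,200 − $240 = $1,960.
After the $1,960 deductible portion, $4,574 − $1,960 = $2,614 is subject to coinsurance.
Coinsurance: $2,614 × 30% = $784.20.
That puts the owner's cost at $1,960 + $784.20 = $2,744.20 before any cap.
Year-to-date out-of-pocket becomes $240 + $2,744.20 = $2,984.20, still under the $3,900 maximum, so no cap applies.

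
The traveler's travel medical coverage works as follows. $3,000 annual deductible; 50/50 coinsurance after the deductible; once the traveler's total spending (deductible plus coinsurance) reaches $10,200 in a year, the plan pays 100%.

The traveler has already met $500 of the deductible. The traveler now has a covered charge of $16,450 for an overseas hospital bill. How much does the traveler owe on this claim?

$500 of the $3,000 deductible is already met, leaving $2,500.
That leaves $16,450 − $2,500 = $13,950 for coinsurance.
Traveler's 50% share of $13,950 is $6,975.
That puts the traveler's cost at $2,500 + $6,975 = $9,475 before any cap.
Cumulative spending $500 + $9,475 = $9,975 stays under the $10,200 maximum.

$9,475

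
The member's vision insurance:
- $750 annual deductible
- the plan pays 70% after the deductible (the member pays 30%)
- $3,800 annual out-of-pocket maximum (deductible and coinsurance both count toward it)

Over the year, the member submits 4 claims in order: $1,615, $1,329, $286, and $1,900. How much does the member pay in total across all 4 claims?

#1 ($1,615): deductible takes $750, $865 remains; 30% of $865 = $259.50. Member pays $1,009.50; OOP now $1,009.50.
#2 ($1,329): deductible met; 30% of $1,329 = $398.70. Member pays $398.70; OOP now $1,408.20.
#3 ($286): deductible already satisfied, so member's share is 30% × $286 = $85.80. Cost to member: $85.80. OOP to date $1,494.
#4 ($1,900): deductible met; 30% of $1,900 = $570. Member pays $570; OOP now $2,064.
Summing the member's payments: $1,009.50 + $398.70 + $85.80 + $570 = $2,064.

$2,064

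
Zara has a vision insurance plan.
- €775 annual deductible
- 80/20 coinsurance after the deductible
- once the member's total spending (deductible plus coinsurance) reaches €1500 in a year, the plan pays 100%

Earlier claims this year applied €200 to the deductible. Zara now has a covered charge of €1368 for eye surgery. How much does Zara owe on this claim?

Deductible still to meet: €775 − €200 = €575.
The remaining €793 (= €1368 − €575) moves to coinsurance.
Coinsurance: €793 × 20% = €158.60.
Member responsibility before any cap: €575 + €158.60 = €733.60.
Year-to-date out-of-pocket becomes €200 + €733.60 = €933.60, still under the €1500 maximum, so no cap applies.

€733.60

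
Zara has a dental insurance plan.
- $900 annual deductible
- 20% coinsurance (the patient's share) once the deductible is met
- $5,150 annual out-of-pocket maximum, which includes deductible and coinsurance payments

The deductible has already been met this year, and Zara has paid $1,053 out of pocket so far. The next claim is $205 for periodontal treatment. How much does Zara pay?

The deductible is already satisfied, so the full bill goes to coinsurance.
Coinsurance: $205 × 20% = $41.
Year-to-date out-of-pocket becomes $1,053 + $41 = $1,094, still under the $5,150 maximum, so no cap applies.

$41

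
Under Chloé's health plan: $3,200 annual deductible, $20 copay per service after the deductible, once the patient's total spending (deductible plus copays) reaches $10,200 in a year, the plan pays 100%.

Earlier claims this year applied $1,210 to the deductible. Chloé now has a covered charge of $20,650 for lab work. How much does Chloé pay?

Deductible still to meet: $3,200 − $1,210 = $1,990.
That leaves $20,650 − $1,990 = $18,660 for the copay.
Copay on this service: $20.
So the patient owes $1,990 + $20 = $2,010 before any cap.
Cumulative spending $1,210 + $2,010 = $3,220 stays under the $10,200 maximum.

$2,010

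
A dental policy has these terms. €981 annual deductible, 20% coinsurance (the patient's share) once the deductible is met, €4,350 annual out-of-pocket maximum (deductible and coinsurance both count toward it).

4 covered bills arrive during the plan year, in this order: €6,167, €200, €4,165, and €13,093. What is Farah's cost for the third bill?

€833

Claim 1 — €6,167: deductible takes €981, €5,186 remains; 20% of €5,186 = €1,037.20. Patient owes €2,018.20 (running OOP €2,018.20).
Claim 2 — €200: 20% coinsurance on €200 = €40. Patient pays €40; OOP now €2,058.20.
Claim 3 — €4,165: deductible met; 20% of €4,165 = €833. Patient owes €833 (running OOP €2,891.20).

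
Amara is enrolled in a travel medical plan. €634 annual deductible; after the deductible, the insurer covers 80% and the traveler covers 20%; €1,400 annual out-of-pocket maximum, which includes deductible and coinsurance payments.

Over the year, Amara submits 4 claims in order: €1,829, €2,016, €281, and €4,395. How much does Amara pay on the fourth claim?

€67.60

Claim 1 — €1,829: €634 to deductible, leaving €1,195; 20% of €1,195 = €239. Traveler pays €873; OOP now €873.
Claim 2 — €2,016: deductible already satisfied, so traveler's share is 20% × €2,016 = €403.20. Traveler pays €403.20; OOP now €1,276.20.
Claim 3 — €281: deductible already satisfied, so traveler's share is 20% × €281 = €56.20. Traveler pays €56.20; OOP now €1,332.40.
Claim 4 — €4,395: deductible met; 20% of €4,395 = €879. OOP would hit €2,211.40 > €1,400, so the cap limits the traveler to €1,400 − €1,332.40 = €67.60.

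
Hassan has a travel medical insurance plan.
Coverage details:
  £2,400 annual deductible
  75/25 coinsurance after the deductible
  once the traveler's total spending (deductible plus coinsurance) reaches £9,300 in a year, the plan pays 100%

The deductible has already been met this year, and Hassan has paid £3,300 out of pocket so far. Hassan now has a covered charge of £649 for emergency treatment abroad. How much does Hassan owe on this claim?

With the deductible met, the entire £649 is subject to coinsurance.
Coinsurance: £649 × 25% = £162.25.
Year-to-date out-of-pocket becomes £3,300 + £162.25 = £3,462.25, still under the £9,300 maximum, so no cap applies.

£162.25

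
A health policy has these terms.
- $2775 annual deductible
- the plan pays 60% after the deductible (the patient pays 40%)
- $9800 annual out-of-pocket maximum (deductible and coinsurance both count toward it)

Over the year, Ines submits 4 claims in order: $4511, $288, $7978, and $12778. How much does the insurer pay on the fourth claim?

#1 ($4511): $2775 finishes the deductible; $1736 goes to coinsurance; coinsurance $1736 × 40% = $694.40. Cost to patient: $3469.40. OOP to date $3469.40. Plan pays $4511 − $3469.40 = $1041.60.
#2 ($288): 40% coinsurance on $288 = $115.20. Cost to patient: $115.20. OOP to date $3584.60. Plan pays $288 − $115.20 = $172.80.
#3 ($7978): deductible met; 40% of $7978 = $3191.20. Patient pays $3191.20; OOP now $6775.80. Plan pays $7978 − $3191.20 = $4786.80.
#4 ($12778): deductible already satisfied, so patient's share is 40% × $12778 = $5111.20. That would push OOP to $11887, over the $9800 cap, so patient pays $9800 − $6775.80 = $3024.20. Insurer: $12778 − $3024.20 = $9753.80.

$9753.80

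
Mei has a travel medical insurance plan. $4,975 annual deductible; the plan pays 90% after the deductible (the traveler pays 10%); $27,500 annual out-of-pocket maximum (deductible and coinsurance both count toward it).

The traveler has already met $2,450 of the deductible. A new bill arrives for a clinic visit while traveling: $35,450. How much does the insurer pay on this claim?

Deductible still to meet: $4,975 − $2,450 = $2,525.
That leaves $35,450 − $2,525 = $32,925 for coinsurance.
10% of $32,925 = $3,292.50 falls to the traveler.
So the traveler owes $2,525 + $3,292.50 = $5,817.50 before any cap.
Total out-of-pocket so far would be $2,450 + $5,817.50 = $8,267.50, below the $27,500 cap — no reduction.
The plan picks up $35,450 − $5,817.50 = $29,632.50.

$29,632.50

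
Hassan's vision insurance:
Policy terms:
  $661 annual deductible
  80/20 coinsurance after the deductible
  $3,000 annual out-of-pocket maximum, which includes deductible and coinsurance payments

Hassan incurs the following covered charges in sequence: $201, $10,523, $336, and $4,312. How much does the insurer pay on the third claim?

$268.80

Claim 1 ($201): fully absorbed by the deductible. Member pays $201; OOP now $201. Insurer: $201 − $201 = $0.
Claim 2 ($10,523): deductible takes $460, $10,063 remains; 20% of $10,063 = $2,012.60. Member owes $2,472.60 (running OOP $2,673.60). Plan pays $10,523 − $2,472.60 = $8,050.40.
Claim 3 ($336): deductible met; 20% of $336 = $67.20. Member pays $67.20; OOP now $2,740.80. Insurer: $336 − $67.20 = $268.80.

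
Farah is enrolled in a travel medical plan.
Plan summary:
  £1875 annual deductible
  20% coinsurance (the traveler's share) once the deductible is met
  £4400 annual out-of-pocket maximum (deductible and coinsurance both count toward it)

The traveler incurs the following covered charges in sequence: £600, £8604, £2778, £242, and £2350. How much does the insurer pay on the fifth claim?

Claim 1 (£600): all of it applies to the deductible. Cost to traveler: £600. OOP to date £600. Insurer: £600 − £600 = £0.
Claim 2 (£8604): deductible takes £1275, £7329 remains; 20% of £7329 = £1465.80. Cost to traveler: £2740.80. OOP to date £3340.80. Plan pays £8604 − £2740.80 = £5863.20.
Claim 3 (£2778): deductible met; 20% of £2778 = £555.60. Traveler owes £555.60 (running OOP £3896.40). Insurer: £2778 − £555.60 = £2222.40.
Claim 4 (£242): deductible met; 20% of £242 = £48.40. Traveler pays £48.40; OOP now £3944.80. Insurer: £242 − £48.40 = £193.60.
Claim 5 (£2350): 20% coinsurance on £2350 = £470. OOP would hit £4414.80 > £4400, so the cap limits the traveler to £4400 − £3944.80 = £455.20. Insurer: £2350 − £455.20 = £1894.80.

£1894.80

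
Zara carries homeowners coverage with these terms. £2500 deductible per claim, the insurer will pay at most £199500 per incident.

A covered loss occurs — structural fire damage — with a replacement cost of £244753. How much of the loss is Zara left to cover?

Subtract the deductible: £244753 − £2500 = £242253.
The £199500 per-incident cap binds; insurer pays £199500.
Homeowner's share is the uncovered remainder: £244753 − £199500 = £45253.

£45253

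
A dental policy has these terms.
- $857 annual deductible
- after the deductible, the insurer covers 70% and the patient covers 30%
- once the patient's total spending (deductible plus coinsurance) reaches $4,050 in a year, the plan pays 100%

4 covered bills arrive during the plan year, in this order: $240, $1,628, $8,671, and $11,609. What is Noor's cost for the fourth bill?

$288.40

Claim 1 ($240): fully absorbed by the deductible. Cost to patient: $240. OOP to date $240.
Claim 2 ($1,628): deductible takes $617, $1,011 remains; coinsurance $1,011 × 30% = $303.30. Patient owes $920.30 (running OOP $1,160.30).
Claim 3 ($8,671): deductible already satisfied, so patient's share is 30% × $8,671 = $2,601.30. Cost to patient: $2,601.30. OOP to date $3,761.60.
Claim 4 ($11,609): deductible already satisfied, so patient's share is 30% × $11,609 = $3,482.70. OOP would hit $7,244.30 > $4,050, so the cap limits the patient to $4,050 − $3,761.60 = $288.40.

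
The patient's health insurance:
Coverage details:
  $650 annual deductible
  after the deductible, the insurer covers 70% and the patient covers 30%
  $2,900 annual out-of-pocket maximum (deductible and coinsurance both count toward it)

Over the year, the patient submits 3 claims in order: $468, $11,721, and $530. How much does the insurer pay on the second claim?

$9,289

#1 ($468): entire amount goes to the deductible. Patient pays $468; OOP now $468. Plan pays $468 − $468 = $0.
#2 ($11,721): $182 to deductible, leaving $11,539; 30% of $11,539 = $3,461.70. Claim cost before the cap: $182 + $3,461.70 = $3,643.70. OOP would hit $4,111.70 > $2,900, so the cap limits the patient to $2,900 − $468 = $2,432. Insurer: $11,721 − $2,432 = $9,289.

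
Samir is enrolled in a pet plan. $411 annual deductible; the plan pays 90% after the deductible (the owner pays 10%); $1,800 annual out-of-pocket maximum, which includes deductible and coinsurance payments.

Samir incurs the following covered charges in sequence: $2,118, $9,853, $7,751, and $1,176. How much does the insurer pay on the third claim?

Bill 1, $2,118: $411 to deductible, leaving $1,707; owner's 10% is $170.70. Owner owes $581.70 (running OOP $581.70). Plan pays $2,118 − $581.70 = $1,536.30.
Bill 2, $9,853: deductible already satisfied, so owner's share is 10% × $9,853 = $985.30. Owner pays $985.30; OOP now $1,567. Plan pays $9,853 − $985.30 = $8,867.70.
Bill 3, $7,751: deductible met; 10% of $7,751 = $775.10. That would push OOP to $2,342.10, over the $1,800 cap, so owner pays $1,800 − $1,567 = $233. Insurer: $7,751 − $233 = $7,518.

$7,518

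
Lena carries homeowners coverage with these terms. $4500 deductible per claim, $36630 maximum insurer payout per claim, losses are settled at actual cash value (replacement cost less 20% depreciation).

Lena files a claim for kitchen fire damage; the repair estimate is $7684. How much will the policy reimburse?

Actual cash value after 20% depreciation: $7684 × 80% = $6147.20.
Less the $4500 deductible: $6147.20 − $4500 = $1647.20.
$1647.20 is within the $36630 limit, so the insurer pays $1647.20.

$1647.20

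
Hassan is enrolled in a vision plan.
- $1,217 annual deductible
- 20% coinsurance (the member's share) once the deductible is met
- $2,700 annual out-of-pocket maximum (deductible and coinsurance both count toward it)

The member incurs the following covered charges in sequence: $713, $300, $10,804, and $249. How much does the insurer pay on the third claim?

$9,117

#1 ($713): entire amount goes to the deductible. Member owes $713 (running OOP $713). Plan pays $713 − $713 = $0.
#2 ($300): fully absorbed by the deductible. Member owes $300 (running OOP $1,013). Plan pays $300 − $300 = $0.
#3 ($10,804): $204 to deductible, leaving $10,600; member's 20% is $2,120. Deductible plus coinsurance: $204 + $2,120 = $2,324. Adding that to $1,013 gives $3,337, past the $2,700 cap; member pays only $2,700 − $1,013 = $1,687. Plan pays $10,804 − $1,687 = $9,117.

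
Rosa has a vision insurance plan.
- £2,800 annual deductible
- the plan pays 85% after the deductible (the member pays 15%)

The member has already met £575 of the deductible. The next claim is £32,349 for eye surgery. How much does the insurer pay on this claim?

£575 of the £2,800 deductible is already met, leaving £2,225.
After the £2,225 deductible portion, £32,349 − £2,225 = £30,124 is subject to coinsurance.
Member's 15% share of £30,124 is £4,518.60.
So the member owes £2,225 + £4,518.60 = £6,743.60.
The insurer covers the remainder: £32,349 − £6,743.60 = £25,605.40.

£25,605.40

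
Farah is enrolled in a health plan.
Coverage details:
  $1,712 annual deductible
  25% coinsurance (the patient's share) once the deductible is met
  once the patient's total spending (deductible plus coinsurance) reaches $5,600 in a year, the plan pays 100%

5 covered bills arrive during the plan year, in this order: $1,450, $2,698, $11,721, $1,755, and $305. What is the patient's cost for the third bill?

Claim 1 — $1,450: fully absorbed by the deductible. Patient owes $1,450 (running OOP $1,450).
Claim 2 — $2,698: $262 to deductible, leaving $2,436; coinsurance $2,436 × 25% = $609. Cost to patient: $871. OOP to date $2,321.
Claim 3 — $11,721: deductible already satisfied, so patient's share is 25% × $11,721 = $2,930.25. Cost to patient: $2,930.25. OOP to date $5,251.25.

$2,930.25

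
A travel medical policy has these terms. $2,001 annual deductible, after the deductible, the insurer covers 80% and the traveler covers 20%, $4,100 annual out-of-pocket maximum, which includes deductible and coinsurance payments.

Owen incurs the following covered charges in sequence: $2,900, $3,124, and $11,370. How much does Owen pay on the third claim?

$1,294.40

Claim 1 ($2,900): $2,001 to deductible, leaving $899; traveler's 20% is $179.80. Traveler pays $2,180.80; OOP now $2,180.80.
Claim 2 ($3,124): deductible met; 20% of $3,124 = $624.80. Traveler pays $624.80; OOP now $2,805.60.
Claim 3 ($11,370): deductible met; 20% of $11,370 = $2,274. That would push OOP to $5,079.60, over the $4,100 cap, so traveler pays $4,100 − $2,805.60 = $1,294.40.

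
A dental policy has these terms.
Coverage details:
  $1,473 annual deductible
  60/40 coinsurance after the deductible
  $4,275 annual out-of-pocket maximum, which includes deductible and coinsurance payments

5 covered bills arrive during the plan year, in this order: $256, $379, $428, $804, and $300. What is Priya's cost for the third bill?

$428

#1 ($256): all of it applies to the deductible. Cost to patient: $256. OOP to date $256.
#2 ($379): entire amount goes to the deductible. Patient pays $379; OOP now $635.
#3 ($428): fully absorbed by the deductible. Cost to patient: $428. OOP to date $1,063.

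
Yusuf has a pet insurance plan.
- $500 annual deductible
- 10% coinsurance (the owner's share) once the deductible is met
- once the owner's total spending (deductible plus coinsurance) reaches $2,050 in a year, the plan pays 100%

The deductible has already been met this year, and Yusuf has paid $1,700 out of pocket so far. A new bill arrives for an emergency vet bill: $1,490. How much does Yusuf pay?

The deductible is already satisfied, so the full bill goes to coinsurance.
Coinsurance: $1,490 × 10% = $149.
Year-to-date out-of-pocket becomes $1,700 + $149 = $1,849, still under the $2,050 maximum, so no cap applies.

$149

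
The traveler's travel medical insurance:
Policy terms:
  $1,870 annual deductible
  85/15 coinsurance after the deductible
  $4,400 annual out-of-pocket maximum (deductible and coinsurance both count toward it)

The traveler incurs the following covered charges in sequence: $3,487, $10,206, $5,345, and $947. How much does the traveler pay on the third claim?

Claim 1 — $3,487: deductible takes $1,870, $1,617 remains; 15% of $1,617 = $242.55. Traveler owes $2,112.55 (running OOP $2,112.55).
Claim 2 — $10,206: deductible met; 15% of $10,206 = $1,530.90. Cost to traveler: $1,530.90. OOP to date $3,643.45.
Claim 3 — $5,345: deductible met; 15% of $5,345 = $801.75. That would push OOP to $4,445.20, over the $4,400 cap, so traveler pays $4,400 − $3,643.45 = $756.55.

$756.55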